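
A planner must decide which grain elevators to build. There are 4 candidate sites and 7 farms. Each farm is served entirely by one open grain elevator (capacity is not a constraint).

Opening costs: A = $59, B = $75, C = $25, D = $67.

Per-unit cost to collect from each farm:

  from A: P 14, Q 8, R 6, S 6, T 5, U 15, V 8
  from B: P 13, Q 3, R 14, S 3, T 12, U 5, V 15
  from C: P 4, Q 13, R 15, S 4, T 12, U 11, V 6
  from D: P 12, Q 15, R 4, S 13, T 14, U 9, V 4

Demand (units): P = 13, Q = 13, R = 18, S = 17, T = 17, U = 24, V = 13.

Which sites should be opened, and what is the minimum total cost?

Open A, B and C; minimum total cost 692.

For any fixed open set, each farm goes to its cheapest open site; total = fixed + service.
{A, B, C}: P→C 4·13=52, Q→B 3·13=39, R→A 6·18=108, S→B 3·17=51, T→A 5·17=85, U→B 5·24=120, V→C 6·13=78. Service 533; fixed 159; total 692.
{A, B, C, D}: service 471 + fixed 226 = 697
{B, C, D}: service 590 + fixed 167 = 757
{C}: P→C 4·13=52, Q→C 13·13=169, R→C 15·18=270, S→C 4·17=68, T→C 12·17=204, U→C 11·24=264, V→C 6·13=78. Service 1105; fixed 25; total 1130.
No other subset beats 692.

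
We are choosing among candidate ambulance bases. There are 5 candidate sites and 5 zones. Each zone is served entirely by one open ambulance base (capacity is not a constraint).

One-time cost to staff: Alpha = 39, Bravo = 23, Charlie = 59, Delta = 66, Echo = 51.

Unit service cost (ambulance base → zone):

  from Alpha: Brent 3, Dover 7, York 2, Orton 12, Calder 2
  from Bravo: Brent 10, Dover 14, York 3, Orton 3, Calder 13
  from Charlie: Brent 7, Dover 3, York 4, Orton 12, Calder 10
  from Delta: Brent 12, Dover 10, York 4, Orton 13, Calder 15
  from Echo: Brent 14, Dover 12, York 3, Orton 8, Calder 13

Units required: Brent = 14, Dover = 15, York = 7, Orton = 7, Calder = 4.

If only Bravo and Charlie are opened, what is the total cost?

Each zone is assigned to its cheapest site among the open ones.
{Bravo, Charlie}: Brent→Charlie 7·14=98, Dover→Charlie 3·15=45, York→Bravo 3·7=21, Orton→Bravo 3·7=21, Calder→Charlie 10·4=40. Service 225; fixed 82; total 307.

Total cost: 307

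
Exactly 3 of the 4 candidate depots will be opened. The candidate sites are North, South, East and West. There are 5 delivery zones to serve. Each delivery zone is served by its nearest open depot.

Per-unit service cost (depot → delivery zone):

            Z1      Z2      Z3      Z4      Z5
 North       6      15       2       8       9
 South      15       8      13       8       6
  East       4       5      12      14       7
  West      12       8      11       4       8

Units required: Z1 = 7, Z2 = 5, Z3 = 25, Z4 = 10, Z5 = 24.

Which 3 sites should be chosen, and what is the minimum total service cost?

With exactly 3 open, each delivery zone uses its cheapest among the chosen.
{North, East, West}: Z1→East 4·7=28, Z2→East 5·5=25, Z3→North 2·25=50, Z4→West 4·10=40, Z5→East 7·24=168. Service cost 311.
{North, South, West}: service cost 316
{North, South, East}: service cost 327
Among all 4 size-3 choices, {North, East, West} is lowest.

Choose North, East and West; total service cost 311.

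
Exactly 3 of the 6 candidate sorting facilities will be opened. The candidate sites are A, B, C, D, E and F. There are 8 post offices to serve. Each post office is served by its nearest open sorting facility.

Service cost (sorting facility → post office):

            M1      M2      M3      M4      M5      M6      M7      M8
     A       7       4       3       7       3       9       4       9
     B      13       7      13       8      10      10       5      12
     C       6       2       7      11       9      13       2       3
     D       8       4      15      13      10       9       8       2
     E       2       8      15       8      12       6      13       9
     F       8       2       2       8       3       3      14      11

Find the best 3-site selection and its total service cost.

With exactly 3 open, each post office uses its cheapest among the chosen.
{C, E, F}: M1→E 2, M2→C 2, M3→F 2, M4→E 8, M5→F 3, M6→F 3, M7→C 2, M8→C 3. Service cost 25.
{A, C, E}: service cost 28
{A, C, F}: service cost 28
Among all 20 size-3 choices, {C, E, F} is lowest.

Choose C, E and F; total service cost 25.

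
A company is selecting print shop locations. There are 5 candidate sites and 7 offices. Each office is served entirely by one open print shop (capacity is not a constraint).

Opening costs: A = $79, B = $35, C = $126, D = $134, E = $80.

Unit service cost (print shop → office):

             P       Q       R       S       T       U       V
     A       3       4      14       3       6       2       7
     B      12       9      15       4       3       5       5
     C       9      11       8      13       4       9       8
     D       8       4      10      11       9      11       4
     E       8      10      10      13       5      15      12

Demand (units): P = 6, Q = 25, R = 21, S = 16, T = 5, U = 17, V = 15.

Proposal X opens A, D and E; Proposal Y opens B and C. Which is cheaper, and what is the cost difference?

Proposal X: {A, D, E}: P→A 3·6=18, Q→A 4·25=100, R→D 10·21=210, S→A 3·16=48, T→E 5·5=25, U→A 2·17=34, V→D 4·15=60. Service 495; fixed 293; total 788.
Proposal Y: {B, C}: P→C 9·6=54, Q→B 9·25=225, R→C 8·21=168, S→B 4·16=64, T→B 3·5=15, U→B 5·17=85, V→B 5·15=75. Service 686; fixed 161; total 847.
Difference: |788 − 847| = 59.

Proposal X is cheaper by 59.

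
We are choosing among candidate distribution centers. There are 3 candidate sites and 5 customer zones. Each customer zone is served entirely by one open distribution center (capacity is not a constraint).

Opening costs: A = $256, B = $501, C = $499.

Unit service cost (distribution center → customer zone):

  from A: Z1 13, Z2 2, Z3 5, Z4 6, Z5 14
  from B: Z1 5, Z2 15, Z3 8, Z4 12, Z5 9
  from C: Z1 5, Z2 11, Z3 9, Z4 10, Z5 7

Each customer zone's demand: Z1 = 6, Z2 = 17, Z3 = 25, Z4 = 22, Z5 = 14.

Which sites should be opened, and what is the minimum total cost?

For any fixed open set, each customer zone goes to its cheapest open site; total = fixed + service.
{A}: Z1→A 13·6=78, Z2→A 2·17=34, Z3→A 5·25=125, Z4→A 6·22=132, Z5→A 14·14=196. Service 565; fixed 256; total 821.
{A, C}: service 419 + fixed 755 = 1174
{A, B}: service 447 + fixed 757 = 1204
{A, B, C}: service 419 + fixed 1256 = 1675
No other subset beats 821.

Open A only; minimum total cost 821.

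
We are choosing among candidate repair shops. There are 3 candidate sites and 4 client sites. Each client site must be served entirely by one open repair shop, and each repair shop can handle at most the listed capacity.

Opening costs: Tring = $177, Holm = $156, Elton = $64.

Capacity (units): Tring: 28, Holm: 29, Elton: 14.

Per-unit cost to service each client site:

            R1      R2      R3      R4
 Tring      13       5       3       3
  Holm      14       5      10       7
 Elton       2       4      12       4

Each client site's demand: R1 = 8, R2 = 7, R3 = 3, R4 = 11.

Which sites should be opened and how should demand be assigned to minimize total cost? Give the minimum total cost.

Open {Tring, Elton}: R1→Elton 2·8=16, R2→Tring 5·7=35, R3→Tring 3·3=9, R4→Tring 3·11=33.
Loads: Tring carries 21/28, Elton carries 8/14. Service 93; fixed 241; total 334.
Next best feasible plan costs 361.

Minimum total cost: 334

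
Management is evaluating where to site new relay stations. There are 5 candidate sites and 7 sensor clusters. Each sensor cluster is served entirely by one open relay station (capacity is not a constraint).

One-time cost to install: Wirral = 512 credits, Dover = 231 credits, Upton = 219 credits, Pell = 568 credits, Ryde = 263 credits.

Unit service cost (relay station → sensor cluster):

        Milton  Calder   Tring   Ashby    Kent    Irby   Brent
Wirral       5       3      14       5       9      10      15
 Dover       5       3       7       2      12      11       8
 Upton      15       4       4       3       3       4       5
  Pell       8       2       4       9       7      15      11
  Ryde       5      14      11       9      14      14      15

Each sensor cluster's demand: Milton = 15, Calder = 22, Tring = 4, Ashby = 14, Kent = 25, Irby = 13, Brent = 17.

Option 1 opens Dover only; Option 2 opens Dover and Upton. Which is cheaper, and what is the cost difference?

Option 2 is cheaper by 160.

Option 1: {Dover}: Milton→Dover 5·15=75, Calder→Dover 3·22=66, Tring→Dover 7·4=28, Ashby→Dover 2·14=28, Kent→Dover 12·25=300, Irby→Dover 11·13=143, Brent→Dover 8·17=136. Service 776; fixed 231; total 1007.
Option 2: {Dover, Upton}: Milton→Dover 5·15=75, Calder→Dover 3·22=66, Tring→Upton 4·4=16, Ashby→Dover 2·14=28, Kent→Upton 3·25=75, Irby→Upton 4·13=52, Brent→Upton 5·17=85. Service 397; fixed 450; total 847.
Difference: |1007 − 847| = 160.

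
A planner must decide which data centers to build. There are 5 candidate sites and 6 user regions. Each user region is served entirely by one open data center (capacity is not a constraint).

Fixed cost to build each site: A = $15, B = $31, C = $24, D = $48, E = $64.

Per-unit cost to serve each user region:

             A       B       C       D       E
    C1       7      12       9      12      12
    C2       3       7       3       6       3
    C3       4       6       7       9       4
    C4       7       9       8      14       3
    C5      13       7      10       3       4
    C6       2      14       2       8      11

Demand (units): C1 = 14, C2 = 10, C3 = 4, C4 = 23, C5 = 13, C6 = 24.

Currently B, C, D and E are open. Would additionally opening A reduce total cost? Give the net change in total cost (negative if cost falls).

Current service cost with {B, C, D, E}: 328.
Adding A: each user region re-picks its cheapest; new service cost 300, saving 28.
Extra fixed cost: 15. Net change = 15 − 28 = -13.
(Totals: 495 → 482.)

Yes — net change −13 (cost falls by 13).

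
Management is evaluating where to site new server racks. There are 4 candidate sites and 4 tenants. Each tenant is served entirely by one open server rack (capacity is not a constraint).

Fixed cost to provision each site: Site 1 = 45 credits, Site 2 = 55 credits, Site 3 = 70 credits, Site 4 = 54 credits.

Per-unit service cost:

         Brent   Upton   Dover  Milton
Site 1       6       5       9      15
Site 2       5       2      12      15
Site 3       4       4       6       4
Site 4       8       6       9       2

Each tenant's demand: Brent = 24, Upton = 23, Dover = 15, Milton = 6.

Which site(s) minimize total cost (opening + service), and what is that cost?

For any fixed open set, each tenant goes to its cheapest open site; total = fixed + service.
{Site 3}: Brent→Site 3 4·24=96, Upton→Site 3 4·23=92, Dover→Site 3 6·15=90, Milton→Site 3 4·6=24. Service 302; fixed 70; total 372.
{Site 2, Site 3}: service 256 + fixed 125 = 381
{Site 3, Site 4}: Brent→Site 3 4·24=96, Upton→Site 3 4·23=92, Dover→Site 3 6·15=90, Milton→Site 4 2·6=12. Service 290; fixed 124; total 414.
{Site 1, Site 2, Site 3, Site 4}: Brent→Site 3 4·24=96, Upton→Site 2 2·23=46, Dover→Site 3 6·15=90, Milton→Site 4 2·6=12. Service 244; fixed 224; total 468.
No other subset beats 372.

Open Site 3 only; minimum total cost 372.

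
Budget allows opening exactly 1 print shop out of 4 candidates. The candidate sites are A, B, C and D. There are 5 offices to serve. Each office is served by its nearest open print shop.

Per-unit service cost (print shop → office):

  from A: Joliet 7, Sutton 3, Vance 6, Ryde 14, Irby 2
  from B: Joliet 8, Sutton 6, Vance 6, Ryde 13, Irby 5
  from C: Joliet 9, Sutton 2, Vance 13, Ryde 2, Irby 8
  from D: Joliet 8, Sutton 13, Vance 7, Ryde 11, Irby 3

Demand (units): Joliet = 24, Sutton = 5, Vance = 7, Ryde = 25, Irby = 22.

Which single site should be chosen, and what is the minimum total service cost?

Choose C only; total service cost 543.

With exactly 1 open, each office uses its cheapest among the chosen.
{C}: Joliet→C 9·24=216, Sutton→C 2·5=10, Vance→C 13·7=91, Ryde→C 2·25=50, Irby→C 8·22=176. Service cost 543.
{A}: service cost 619
{D}: service cost 647
Among all 4 size-1 choices, {C} is lowest.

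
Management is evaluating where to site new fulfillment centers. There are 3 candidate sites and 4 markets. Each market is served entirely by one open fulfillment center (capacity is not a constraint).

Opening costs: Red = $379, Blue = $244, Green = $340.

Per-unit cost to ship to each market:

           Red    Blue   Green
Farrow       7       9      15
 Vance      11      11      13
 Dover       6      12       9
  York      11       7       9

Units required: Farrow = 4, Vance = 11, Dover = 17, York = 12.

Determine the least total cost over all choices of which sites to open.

For any fixed open set, each market goes to its cheapest open site; total = fixed + service.
{Blue}: Farrow→Blue 9·4=36, Vance→Blue 11·11=121, Dover→Blue 12·17=204, York→Blue 7·12=84. Service 445; fixed 244; total 689.
{Red}: service 383 + fixed 379 = 762
{Green}: Farrow→Green 15·4=60, Vance→Green 13·11=143, Dover→Green 9·17=153, York→Green 9·12=108. Service 464; fixed 340; total 804.
{Red, Blue, Green}: service 335 + fixed 963 = 1298
No other subset beats 689.

Minimum total cost: 689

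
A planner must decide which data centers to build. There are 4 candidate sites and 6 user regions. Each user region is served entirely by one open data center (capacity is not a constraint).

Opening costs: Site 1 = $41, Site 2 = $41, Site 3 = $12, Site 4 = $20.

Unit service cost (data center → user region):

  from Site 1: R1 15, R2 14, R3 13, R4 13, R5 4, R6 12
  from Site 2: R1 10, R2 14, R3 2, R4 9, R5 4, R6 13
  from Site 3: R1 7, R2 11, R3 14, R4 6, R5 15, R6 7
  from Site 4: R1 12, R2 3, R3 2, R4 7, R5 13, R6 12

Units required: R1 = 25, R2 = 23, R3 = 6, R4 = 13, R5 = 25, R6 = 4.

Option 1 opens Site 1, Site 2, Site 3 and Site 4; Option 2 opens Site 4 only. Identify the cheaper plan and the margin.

Option 1: {Site 1, Site 2, Site 3, Site 4}: R1→Site 3 7·25=175, R2→Site 4 3·23=69, R3→Site 2 2·6=12, R4→Site 3 6·13=78, R5→Site 1 4·25=100, R6→Site 3 7·4=28. Service 462; fixed 114; total 576.
Option 2: {Site 4}: R1→Site 4 12·25=300, R2→Site 4 3·23=69, R3→Site 4 2·6=12, R4→Site 4 7·13=91, R5→Site 4 13·25=325, R6→Site 4 12·4=48. Service 845; fixed 20; total 865.
Difference: |576 − 865| = 289.

Option 1 is cheaper by 289.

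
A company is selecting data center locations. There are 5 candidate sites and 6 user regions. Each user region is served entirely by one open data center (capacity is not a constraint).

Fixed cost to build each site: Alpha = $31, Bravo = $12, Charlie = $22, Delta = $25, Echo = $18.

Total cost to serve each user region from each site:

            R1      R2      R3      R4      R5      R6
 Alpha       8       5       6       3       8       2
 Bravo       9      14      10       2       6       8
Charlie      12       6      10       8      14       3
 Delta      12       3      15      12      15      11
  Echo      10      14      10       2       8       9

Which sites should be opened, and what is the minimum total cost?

For any fixed open set, each user region goes to its cheapest open site; total = fixed + service.
{Bravo}: R1→Bravo 9, R2→Bravo 14, R3→Bravo 10, R4→Bravo 2, R5→Bravo 6, R6→Bravo 8. Service 49; fixed 12; total 61.
{Alpha}: R1→Alpha 8, R2→Alpha 5, R3→Alpha 6, R4→Alpha 3, R5→Alpha 8, R6→Alpha 2. Service 32; fixed 31; total 63.
{Bravo, Charlie}: service 36 + fixed 34 = 70
{Alpha, Bravo, Charlie, Delta, Echo}: service 27 + fixed 108 = 135
No other subset beats 61.

Open Bravo only; minimum total cost 61.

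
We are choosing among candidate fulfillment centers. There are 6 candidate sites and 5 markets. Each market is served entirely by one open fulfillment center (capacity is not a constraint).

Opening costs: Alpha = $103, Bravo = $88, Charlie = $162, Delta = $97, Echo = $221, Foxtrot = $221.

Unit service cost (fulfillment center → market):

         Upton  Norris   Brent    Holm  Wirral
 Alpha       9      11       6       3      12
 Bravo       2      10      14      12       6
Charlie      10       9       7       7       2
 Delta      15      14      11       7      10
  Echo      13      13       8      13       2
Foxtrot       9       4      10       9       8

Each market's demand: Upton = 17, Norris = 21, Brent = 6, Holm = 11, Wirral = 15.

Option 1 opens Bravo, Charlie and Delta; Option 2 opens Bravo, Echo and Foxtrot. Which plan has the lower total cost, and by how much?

Option 1: {Bravo, Charlie, Delta}: Upton→Bravo 2·17=34, Norris→Charlie 9·21=189, Brent→Charlie 7·6=42, Holm→Charlie 7·11=77, Wirral→Charlie 2·15=30. Service 372; fixed 347; total 719.
Option 2: {Bravo, Echo, Foxtrot}: Upton→Bravo 2·17=34, Norris→Foxtrot 4·21=84, Brent→Echo 8·6=48, Holm→Foxtrot 9·11=99, Wirral→Echo 2·15=30. Service 295; fixed 530; total 825.
Difference: |719 − 825| = 106.

Option 1 is cheaper by 106.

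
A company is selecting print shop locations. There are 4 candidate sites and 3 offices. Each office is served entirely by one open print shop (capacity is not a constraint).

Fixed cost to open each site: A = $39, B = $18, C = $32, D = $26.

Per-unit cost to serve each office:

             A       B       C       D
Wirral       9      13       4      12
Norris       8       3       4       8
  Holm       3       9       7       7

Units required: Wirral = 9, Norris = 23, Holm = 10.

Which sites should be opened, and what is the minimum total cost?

Open A, B and C; minimum total cost 224.

For any fixed open set, each office goes to its cheapest open site; total = fixed + service.
{A, B, C}: Wirral→C 4·9=36, Norris→B 3·23=69, Holm→A 3·10=30. Service 135; fixed 89; total 224.
{B, C}: service 175 + fixed 50 = 225
{A, C}: service 158 + fixed 71 = 229
{A, B, C, D}: Wirral→C 4·9=36, Norris→B 3·23=69, Holm→A 3·10=30. Service 135; fixed 115; total 250.
No other subset beats 224.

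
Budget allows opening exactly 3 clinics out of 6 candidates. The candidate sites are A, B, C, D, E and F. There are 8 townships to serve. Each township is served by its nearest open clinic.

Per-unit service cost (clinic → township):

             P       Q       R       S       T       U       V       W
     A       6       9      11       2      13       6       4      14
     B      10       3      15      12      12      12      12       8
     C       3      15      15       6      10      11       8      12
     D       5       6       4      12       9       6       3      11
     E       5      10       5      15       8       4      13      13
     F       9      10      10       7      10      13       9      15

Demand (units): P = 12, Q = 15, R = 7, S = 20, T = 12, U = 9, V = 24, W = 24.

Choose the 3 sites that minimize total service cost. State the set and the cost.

With exactly 3 open, each township uses its cheapest among the chosen.
{A, B, D}: P→D 5·12=60, Q→B 3·15=45, R→D 4·7=28, S→A 2·20=40, T→D 9·12=108, U→A 6·9=54, V→D 3·24=72, W→B 8·24=192. Service cost 599.
{A, B, E}: service cost 600
{B, C, D}: service cost 655
Among all 20 size-3 choices, {A, B, D} is lowest.

Choose A, B and D; total service cost 599.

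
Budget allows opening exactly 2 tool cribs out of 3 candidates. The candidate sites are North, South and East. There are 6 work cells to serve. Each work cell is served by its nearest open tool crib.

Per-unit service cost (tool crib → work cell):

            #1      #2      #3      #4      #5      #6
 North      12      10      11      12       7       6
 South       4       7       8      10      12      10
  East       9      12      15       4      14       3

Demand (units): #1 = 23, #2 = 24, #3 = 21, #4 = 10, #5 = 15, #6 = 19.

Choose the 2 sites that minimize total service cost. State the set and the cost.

Choose South and East; total service cost 705.

With exactly 2 open, each work cell uses its cheapest among the chosen.
{South, East}: #1→South 4·23=92, #2→South 7·24=168, #3→South 8·21=168, #4→East 4·10=40, #5→South 12·15=180, #6→East 3·19=57. Service cost 705.
{North, South}: service cost 747
{North, East}: service cost 880
Among all 3 size-2 choices, {South, East} is lowest.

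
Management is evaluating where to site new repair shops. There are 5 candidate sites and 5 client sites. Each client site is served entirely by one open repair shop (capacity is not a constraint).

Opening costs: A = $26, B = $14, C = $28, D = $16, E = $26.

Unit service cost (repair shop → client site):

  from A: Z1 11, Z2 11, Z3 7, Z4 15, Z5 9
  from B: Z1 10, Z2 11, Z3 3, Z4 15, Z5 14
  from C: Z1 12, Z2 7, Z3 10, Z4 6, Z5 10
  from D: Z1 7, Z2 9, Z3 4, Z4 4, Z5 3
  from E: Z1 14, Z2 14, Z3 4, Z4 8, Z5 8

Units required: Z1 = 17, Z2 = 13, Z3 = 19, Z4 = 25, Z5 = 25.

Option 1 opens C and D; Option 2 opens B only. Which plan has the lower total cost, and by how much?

Option 1: {C, D}: Z1→D 7·17=119, Z2→C 7·13=91, Z3→D 4·19=76, Z4→D 4·25=100, Z5→D 3·25=75. Service 461; fixed 44; total 505.
Option 2: {B}: Z1→B 10·17=170, Z2→B 11·13=143, Z3→B 3·19=57, Z4→B 15·25=375, Z5→B 14·25=350. Service 1095; fixed 14; total 1109.
Difference: |505 − 1109| = 604.

Option 1 is cheaper by 604.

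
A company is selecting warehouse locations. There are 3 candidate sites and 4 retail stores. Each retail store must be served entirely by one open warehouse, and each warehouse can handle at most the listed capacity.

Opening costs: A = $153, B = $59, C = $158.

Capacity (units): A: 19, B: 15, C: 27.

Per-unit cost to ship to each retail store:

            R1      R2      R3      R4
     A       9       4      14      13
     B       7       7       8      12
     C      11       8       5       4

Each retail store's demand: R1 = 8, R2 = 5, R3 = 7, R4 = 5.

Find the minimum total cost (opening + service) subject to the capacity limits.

Minimum total cost: 341

Open {C}: R1→C 11·8=88, R2→C 8·5=40, R3→C 5·7=35, R4→C 4·5=20.
Loads: C carries 25/27. Service 183; fixed 158; total 341.
Next best feasible plan costs 363.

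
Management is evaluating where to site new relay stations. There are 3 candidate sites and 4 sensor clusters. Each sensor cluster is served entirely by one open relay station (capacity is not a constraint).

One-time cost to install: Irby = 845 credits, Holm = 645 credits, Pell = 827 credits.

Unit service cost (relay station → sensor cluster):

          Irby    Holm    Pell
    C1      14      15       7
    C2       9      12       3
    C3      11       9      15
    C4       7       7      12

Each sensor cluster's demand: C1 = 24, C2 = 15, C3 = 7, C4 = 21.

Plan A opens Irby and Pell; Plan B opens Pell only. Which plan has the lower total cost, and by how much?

Plan A: {Irby, Pell}: C1→Pell 7·24=168, C2→Pell 3·15=45, C3→Irby 11·7=77, C4→Irby 7·21=147. Service 437; fixed 1672; total 2109.
Plan B: {Pell}: C1→Pell 7·24=168, C2→Pell 3·15=45, C3→Pell 15·7=105, C4→Pell 12·21=252. Service 570; fixed 827; total 1397.
Difference: |2109 − 1397| = 712.

Plan B is cheaper by 712.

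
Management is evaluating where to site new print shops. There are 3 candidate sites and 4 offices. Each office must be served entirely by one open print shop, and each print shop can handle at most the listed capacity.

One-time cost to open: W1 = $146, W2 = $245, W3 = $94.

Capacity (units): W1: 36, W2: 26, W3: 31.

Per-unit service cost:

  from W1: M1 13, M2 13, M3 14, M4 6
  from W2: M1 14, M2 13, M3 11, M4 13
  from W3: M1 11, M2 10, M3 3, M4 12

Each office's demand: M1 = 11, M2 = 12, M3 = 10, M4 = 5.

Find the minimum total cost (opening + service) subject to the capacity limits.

Minimum total cost: 563

Open {W1, W3}: M1→W1 13·11=143, M2→W3 10·12=120, M3→W3 3·10=30, M4→W1 6·5=30.
Loads: W1 carries 16/36, W3 carries 22/31. Service 323; fixed 240; total 563.
Next best feasible plan costs 577.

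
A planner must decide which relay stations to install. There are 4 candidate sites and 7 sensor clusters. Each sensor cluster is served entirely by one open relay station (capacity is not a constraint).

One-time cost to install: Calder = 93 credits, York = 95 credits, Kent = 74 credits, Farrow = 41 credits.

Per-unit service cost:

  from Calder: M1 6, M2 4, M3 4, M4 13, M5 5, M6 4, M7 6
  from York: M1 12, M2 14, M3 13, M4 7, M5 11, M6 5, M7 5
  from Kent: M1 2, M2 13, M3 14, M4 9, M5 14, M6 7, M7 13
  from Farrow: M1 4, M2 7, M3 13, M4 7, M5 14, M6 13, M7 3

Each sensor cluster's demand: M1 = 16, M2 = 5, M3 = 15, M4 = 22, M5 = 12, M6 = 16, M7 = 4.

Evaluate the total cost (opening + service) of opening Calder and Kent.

Total cost: 625

Each sensor cluster is assigned to its cheapest site among the open ones.
{Calder, Kent}: M1→Kent 2·16=32, M2→Calder 4·5=20, M3→Calder 4·15=60, M4→Kent 9·22=198, M5→Calder 5·12=60, M6→Calder 4·16=64, M7→Calder 6·4=24. Service 458; fixed 167; total 625.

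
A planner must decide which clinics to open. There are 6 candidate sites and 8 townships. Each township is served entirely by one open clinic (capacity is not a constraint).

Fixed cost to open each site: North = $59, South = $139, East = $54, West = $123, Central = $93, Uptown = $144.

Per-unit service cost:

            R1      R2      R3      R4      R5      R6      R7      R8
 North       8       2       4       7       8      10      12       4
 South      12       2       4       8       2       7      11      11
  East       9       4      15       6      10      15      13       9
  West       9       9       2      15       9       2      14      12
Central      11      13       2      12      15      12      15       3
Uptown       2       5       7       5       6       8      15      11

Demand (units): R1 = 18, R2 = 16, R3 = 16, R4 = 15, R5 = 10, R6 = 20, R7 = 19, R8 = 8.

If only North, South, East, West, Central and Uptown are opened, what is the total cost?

Total cost: 1080

Each township is assigned to its cheapest site among the open ones.
{North, South, East, West, Central, Uptown}: R1→Uptown 2·18=36, R2→North 2·16=32, R3→West 2·16=32, R4→Uptown 5·15=75, R5→South 2·10=20, R6→West 2·20=40, R7→South 11·19=209, R8→Central 3·8=24. Service 468; fixed 612; total 1080.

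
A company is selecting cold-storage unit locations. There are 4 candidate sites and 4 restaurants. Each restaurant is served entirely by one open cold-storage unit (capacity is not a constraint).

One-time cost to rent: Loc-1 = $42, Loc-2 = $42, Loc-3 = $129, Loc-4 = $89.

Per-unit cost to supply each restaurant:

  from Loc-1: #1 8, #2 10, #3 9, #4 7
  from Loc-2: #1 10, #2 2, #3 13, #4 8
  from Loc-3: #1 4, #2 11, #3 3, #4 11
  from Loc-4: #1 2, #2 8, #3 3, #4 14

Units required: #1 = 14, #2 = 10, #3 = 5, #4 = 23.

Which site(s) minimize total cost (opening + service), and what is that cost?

For any fixed open set, each restaurant goes to its cheapest open site; total = fixed + service.
{Loc-2, Loc-4}: #1→Loc-4 2·14=28, #2→Loc-2 2·10=20, #3→Loc-4 3·5=15, #4→Loc-2 8·23=184. Service 247; fixed 131; total 378.
{Loc-1, Loc-2, Loc-4}: #1→Loc-4 2·14=28, #2→Loc-2 2·10=20, #3→Loc-4 3·5=15, #4→Loc-1 7·23=161. Service 224; fixed 173; total 397.
{Loc-1, Loc-4}: #1→Loc-4 2·14=28, #2→Loc-4 8·10=80, #3→Loc-4 3·5=15, #4→Loc-1 7·23=161. Service 284; fixed 131; total 415.
{Loc-1, Loc-2, Loc-3, Loc-4}: #1→Loc-4 2·14=28, #2→Loc-2 2·10=20, #3→Loc-3 3·5=15, #4→Loc-1 7·23=161. Service 224; fixed 302; total 526.
No other subset beats 378.

Open Loc-2 and Loc-4; minimum total cost 378.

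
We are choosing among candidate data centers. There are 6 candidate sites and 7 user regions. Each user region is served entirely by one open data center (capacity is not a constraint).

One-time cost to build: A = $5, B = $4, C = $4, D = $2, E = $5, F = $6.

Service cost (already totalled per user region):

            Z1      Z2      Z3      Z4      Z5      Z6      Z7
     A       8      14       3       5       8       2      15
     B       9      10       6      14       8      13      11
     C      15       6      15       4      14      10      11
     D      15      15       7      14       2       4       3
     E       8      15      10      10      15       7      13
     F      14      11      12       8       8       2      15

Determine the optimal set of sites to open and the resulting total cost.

Open A, C and D; minimum total cost 39.

For any fixed open set, each user region goes to its cheapest open site; total = fixed + service.
{A, C, D}: Z1→A 8, Z2→C 6, Z3→A 3, Z4→C 4, Z5→D 2, Z6→A 2, Z7→D 3. Service 28; fixed 11; total 39.
{A, B, C, D}: Z1→A 8, Z2→C 6, Z3→A 3, Z4→C 4, Z5→D 2, Z6→A 2, Z7→D 3. Service 28; fixed 15; total 43.
{A, B, D}: service 33 + fixed 11 = 44
{A, B, C, D, E, F}: service 28 + fixed 26 = 54
No other subset beats 39.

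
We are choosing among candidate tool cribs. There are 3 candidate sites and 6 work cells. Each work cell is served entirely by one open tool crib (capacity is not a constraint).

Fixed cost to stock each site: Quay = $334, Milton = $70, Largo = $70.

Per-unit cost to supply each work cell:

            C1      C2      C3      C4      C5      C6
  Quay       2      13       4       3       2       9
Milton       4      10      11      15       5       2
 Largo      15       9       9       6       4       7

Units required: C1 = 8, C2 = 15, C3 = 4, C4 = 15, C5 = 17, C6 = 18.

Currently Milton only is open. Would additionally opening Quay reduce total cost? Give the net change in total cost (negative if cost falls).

No — net change +59 (cost rises by 59).

Current service cost with {Milton}: 572.
Adding Quay: each work cell re-picks its cheapest; new service cost 297, saving 275.
Extra fixed cost: 334. Net change = 334 − 275 = 59.
(Totals: 642 → 701.)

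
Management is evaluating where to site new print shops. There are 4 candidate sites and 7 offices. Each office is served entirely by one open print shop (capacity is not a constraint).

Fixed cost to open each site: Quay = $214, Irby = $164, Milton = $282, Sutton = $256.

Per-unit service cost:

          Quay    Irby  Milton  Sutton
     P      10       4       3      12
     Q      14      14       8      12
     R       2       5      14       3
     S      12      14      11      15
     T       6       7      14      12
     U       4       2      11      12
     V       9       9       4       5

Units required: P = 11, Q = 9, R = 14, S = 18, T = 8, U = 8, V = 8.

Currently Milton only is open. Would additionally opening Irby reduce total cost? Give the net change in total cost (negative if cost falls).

Current service cost with {Milton}: 731.
Adding Irby: each office re-picks its cheapest; new service cost 477, saving 254.
Extra fixed cost: 164. Net change = 164 − 254 = -90.
(Totals: 1013 → 923.)

Yes — net change −90 (cost falls by 90).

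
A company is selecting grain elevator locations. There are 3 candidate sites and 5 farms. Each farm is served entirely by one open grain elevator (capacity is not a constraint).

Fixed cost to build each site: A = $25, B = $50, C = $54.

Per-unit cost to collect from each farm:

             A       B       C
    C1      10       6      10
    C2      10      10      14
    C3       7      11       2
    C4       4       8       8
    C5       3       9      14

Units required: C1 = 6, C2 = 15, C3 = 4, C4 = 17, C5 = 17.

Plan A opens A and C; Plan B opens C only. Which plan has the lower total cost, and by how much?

Plan A is cheaper by 290.

Plan A: {A, C}: C1→A 10·6=60, C2→A 10·15=150, C3→C 2·4=8, C4→A 4·17=68, C5→A 3·17=51. Service 337; fixed 79; total 416.
Plan B: {C}: C1→C 10·6=60, C2→C 14·15=210, C3→C 2·4=8, C4→C 8·17=136, C5→C 14·17=238. Service 652; fixed 54; total 706.
Difference: |416 − 706| = 290.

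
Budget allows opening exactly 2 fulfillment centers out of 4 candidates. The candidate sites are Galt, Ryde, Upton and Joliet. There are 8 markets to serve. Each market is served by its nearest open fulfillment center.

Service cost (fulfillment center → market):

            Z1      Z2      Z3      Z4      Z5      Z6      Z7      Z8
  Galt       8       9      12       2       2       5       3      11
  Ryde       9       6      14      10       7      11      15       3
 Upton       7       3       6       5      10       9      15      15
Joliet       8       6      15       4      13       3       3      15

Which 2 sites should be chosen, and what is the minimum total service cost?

With exactly 2 open, each market uses its cheapest among the chosen.
{Galt, Upton}: Z1→Upton 7, Z2→Upton 3, Z3→Upton 6, Z4→Galt 2, Z5→Galt 2, Z6→Galt 5, Z7→Galt 3, Z8→Galt 11. Service cost 39.
{Galt, Ryde}: service cost 41
{Galt, Joliet}: service cost 47
Among all 6 size-2 choices, {Galt, Upton} is lowest.

Choose Galt and Upton; total service cost 39.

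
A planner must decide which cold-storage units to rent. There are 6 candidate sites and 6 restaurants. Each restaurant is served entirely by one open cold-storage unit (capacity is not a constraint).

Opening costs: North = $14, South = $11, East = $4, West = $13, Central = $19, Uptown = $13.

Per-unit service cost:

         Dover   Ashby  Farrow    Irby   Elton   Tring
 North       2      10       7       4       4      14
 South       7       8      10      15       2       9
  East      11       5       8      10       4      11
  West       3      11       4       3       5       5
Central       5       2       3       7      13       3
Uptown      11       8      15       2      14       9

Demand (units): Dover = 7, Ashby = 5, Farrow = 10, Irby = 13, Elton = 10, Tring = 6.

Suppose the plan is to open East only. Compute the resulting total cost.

Each restaurant is assigned to its cheapest site among the open ones.
{East}: Dover→East 11·7=77, Ashby→East 5·5=25, Farrow→East 8·10=80, Irby→East 10·13=130, Elton→East 4·10=40, Tring→East 11·6=66. Service 418; fixed 4; total 422.

Total cost: 422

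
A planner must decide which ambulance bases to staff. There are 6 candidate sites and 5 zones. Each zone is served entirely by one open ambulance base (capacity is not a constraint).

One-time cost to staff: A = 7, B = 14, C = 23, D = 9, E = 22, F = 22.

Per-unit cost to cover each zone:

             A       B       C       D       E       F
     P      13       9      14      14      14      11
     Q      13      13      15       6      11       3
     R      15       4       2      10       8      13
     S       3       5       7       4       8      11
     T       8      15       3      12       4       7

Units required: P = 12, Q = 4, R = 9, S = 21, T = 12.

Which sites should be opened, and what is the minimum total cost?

Open A, B, C and D; minimum total cost 302.

For any fixed open set, each zone goes to its cheapest open site; total = fixed + service.
{A, B, C, D}: P→B 9·12=108, Q→D 6·4=24, R→C 2·9=18, S→A 3·21=63, T→C 3·12=36. Service 249; fixed 53; total 302.
{A, B, C, F}: service 237 + fixed 66 = 303
{A, B, C, D, F}: P→B 9·12=108, Q→F 3·4=12, R→C 2·9=18, S→A 3·21=63, T→C 3·12=36. Service 237; fixed 75; total 312.
{A, B, C, D, E, F}: P→B 9·12=108, Q→F 3·4=12, R→C 2·9=18, S→A 3·21=63, T→C 3·12=36. Service 237; fixed 97; total 334.
No other subset beats 302.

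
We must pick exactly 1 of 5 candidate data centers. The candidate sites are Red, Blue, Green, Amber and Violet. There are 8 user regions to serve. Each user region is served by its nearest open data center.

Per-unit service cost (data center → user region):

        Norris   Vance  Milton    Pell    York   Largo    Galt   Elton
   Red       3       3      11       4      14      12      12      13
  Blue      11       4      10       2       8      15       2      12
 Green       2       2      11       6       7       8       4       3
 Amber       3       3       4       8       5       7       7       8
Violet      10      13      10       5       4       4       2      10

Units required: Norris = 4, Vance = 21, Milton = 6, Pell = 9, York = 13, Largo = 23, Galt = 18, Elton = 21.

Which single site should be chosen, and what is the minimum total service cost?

Choose Green only; total service cost 580.

With exactly 1 open, each user region uses its cheapest among the chosen.
{Green}: Norris→Green 2·4=8, Vance→Green 2·21=42, Milton→Green 11·6=66, Pell→Green 6·9=54, York→Green 7·13=91, Largo→Green 8·23=184, Galt→Green 4·18=72, Elton→Green 3·21=63. Service cost 580.
{Amber}: service cost 691
{Violet}: service cost 808
Among all 5 size-1 choices, {Green} is lowest.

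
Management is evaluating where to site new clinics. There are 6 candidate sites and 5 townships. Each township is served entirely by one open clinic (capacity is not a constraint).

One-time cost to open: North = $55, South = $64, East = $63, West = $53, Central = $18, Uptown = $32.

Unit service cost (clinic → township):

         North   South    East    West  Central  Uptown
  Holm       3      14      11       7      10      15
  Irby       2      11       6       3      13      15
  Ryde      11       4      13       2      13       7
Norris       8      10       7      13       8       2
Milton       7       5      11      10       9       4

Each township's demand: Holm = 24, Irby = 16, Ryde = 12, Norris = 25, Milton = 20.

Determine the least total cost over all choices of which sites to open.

For any fixed open set, each township goes to its cheapest open site; total = fixed + service.
{North, West, Uptown}: Holm→North 3·24=72, Irby→North 2·16=32, Ryde→West 2·12=24, Norris→Uptown 2·25=50, Milton→Uptown 4·20=80. Service 258; fixed 140; total 398.
{North, Uptown}: service 318 + fixed 87 = 405
{North, West, Central, Uptown}: service 258 + fixed 158 = 416
{North, South, East, West, Central, Uptown}: Holm→North 3·24=72, Irby→North 2·16=32, Ryde→West 2·12=24, Norris→Uptown 2·25=50, Milton→Uptown 4·20=80. Service 258; fixed 285; total 543.
No other subset beats 398.

Minimum total cost: 398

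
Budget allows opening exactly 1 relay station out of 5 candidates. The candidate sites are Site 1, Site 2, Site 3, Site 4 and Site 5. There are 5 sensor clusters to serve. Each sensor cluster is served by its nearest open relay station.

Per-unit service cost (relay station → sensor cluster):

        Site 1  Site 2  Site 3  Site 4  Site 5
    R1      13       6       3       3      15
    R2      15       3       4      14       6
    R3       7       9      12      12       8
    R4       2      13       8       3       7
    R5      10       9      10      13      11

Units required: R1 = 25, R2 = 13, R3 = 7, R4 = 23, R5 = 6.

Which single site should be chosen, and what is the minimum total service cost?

With exactly 1 open, each sensor cluster uses its cheapest among the chosen.
{Site 3}: R1→Site 3 3·25=75, R2→Site 3 4·13=52, R3→Site 3 12·7=84, R4→Site 3 8·23=184, R5→Site 3 10·6=60. Service cost 455.
{Site 4}: service cost 488
{Site 2}: service cost 605
Among all 5 size-1 choices, {Site 3} is lowest.

Choose Site 3 only; total service cost 455.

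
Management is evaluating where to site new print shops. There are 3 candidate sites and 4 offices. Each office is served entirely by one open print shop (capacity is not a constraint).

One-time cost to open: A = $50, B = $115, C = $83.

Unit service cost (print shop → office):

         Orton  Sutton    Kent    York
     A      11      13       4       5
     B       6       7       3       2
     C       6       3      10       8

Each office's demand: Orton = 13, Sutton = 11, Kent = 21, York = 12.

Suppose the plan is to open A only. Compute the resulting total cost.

Each office is assigned to its cheapest site among the open ones.
{A}: Orton→A 11·13=143, Sutton→A 13·11=143, Kent→A 4·21=84, York→A 5·12=60. Service 430; fixed 50; total 480.

Total cost: 480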